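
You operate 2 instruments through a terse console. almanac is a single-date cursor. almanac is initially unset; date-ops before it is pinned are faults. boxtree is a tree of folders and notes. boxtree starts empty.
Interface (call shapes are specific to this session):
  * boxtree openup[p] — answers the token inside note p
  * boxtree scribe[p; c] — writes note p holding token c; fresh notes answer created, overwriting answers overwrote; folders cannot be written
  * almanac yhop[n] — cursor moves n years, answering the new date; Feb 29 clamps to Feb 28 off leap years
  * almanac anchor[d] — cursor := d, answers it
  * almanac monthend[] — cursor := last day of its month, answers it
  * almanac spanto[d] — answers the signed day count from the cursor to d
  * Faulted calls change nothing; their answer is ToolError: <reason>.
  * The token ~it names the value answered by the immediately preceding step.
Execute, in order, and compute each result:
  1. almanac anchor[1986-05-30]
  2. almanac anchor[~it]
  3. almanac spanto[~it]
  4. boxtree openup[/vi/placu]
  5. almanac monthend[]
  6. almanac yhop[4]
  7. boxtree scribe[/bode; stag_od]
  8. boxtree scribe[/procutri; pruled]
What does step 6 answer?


·→ almanac anchor(d='1986-05-30')
·← 1986-05-30
·→ almanac anchor(d='~it')
·← 1986-05-30
·→ almanac spanto(d='~it')
·← 0
·→ boxtree openup(p='/vi/placu')
·← ToolError: not found
·→ almanac monthend()
·← 1986-05-31
·→ almanac yhop(n='4')
·← 1990-05-31
·→ boxtree scribe(p='/bode', c='stag_od')
·← created
·→ boxtree scribe(p='/procutri', c='pruled')
·← created

Answer: 1990-05-31


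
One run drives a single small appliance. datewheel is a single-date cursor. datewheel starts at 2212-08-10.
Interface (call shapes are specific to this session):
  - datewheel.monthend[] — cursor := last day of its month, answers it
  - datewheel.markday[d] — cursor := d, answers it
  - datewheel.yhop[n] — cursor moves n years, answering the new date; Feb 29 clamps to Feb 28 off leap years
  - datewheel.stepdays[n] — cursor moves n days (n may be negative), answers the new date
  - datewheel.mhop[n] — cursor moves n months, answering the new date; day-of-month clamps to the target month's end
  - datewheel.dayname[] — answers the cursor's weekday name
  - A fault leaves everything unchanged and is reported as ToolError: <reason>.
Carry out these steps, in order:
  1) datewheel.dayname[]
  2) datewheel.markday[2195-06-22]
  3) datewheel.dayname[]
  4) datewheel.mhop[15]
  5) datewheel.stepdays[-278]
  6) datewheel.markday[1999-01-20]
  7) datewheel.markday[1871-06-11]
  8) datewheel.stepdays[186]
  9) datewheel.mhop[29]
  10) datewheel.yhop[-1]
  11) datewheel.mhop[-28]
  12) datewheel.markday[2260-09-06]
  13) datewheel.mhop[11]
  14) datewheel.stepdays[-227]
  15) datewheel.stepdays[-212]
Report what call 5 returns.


Answer: 2195-12-19

Derivation:
-> datewheel.dayname()
<- Monday
-> datewheel.markday(d='2195-06-22')
<- 2195-06-22
-> datewheel.dayname()
<- Monday
-> datewheel.mhop(n='15')
<- 2196-09-22
-> datewheel.stepdays(n='-278')
<- 2195-12-19
-> datewheel.markday(d='1999-01-20')
<- 1999-01-20
-> datewheel.markday(d='1871-06-11')
<- 1871-06-11
-> datewheel.stepdays(n='186')
<- 1871-12-14
-> datewheel.mhop(n='29')
<- 1874-05-14
-> datewheel.yhop(n='-1')
<- 1873-05-14
-> datewheel.mhop(n='-28')
<- 1871-01-14
-> datewheel.markday(d='2260-09-06')
<- 2260-09-06
-> datewheel.mhop(n='11')
<- 2261-08-06
-> datewheel.stepdays(n='-227')
<- 2260-12-22
-> datewheel.stepdays(n='-212')
<- 2260-05-24


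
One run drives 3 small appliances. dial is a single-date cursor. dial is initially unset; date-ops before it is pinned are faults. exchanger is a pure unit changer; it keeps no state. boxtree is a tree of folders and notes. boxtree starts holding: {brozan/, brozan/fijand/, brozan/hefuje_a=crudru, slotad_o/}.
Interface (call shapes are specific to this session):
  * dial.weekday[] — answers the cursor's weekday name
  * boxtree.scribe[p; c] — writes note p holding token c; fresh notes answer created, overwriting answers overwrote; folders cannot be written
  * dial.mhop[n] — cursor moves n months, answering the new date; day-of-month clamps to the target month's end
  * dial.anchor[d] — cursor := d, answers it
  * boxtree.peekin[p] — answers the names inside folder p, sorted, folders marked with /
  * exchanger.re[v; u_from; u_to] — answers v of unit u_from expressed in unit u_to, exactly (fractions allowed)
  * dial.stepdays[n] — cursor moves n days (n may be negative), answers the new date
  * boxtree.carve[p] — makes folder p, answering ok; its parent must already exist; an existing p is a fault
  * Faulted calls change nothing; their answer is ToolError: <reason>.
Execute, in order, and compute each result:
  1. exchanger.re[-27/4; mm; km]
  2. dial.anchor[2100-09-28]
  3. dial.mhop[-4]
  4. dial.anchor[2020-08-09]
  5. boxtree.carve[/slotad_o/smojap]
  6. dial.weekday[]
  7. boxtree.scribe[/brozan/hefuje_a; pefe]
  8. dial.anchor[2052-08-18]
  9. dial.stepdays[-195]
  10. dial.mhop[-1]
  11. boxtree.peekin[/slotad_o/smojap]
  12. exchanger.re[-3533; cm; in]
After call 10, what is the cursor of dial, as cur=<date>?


% 1. exchanger.re(v='-27/4', u_from='mm', u_to='km') : -27/4000000
% 2. dial.anchor(d='2100-09-28') : 2100-09-28
% 3. dial.mhop(n='-4') : 2100-05-28
% 4. dial.anchor(d='2020-08-09') : 2020-08-09
% 5. boxtree.carve(p='/slotad_o/smojap') : ok
% 6. dial.weekday() : Sunday
% 7. boxtree.scribe(p='/brozan/hefuje_a', c='pefe') : overwrote
% 8. dial.anchor(d='2052-08-18') : 2052-08-18
% 9. dial.stepdays(n='-195') : 2052-02-05
% 10. dial.mhop(n='-1') : 2052-01-05
% 11. boxtree.peekin(p='/slotad_o/smojap') : []
% 12. exchanger.re(v='-3533', u_from='cm', u_to='in') : -176650/127

Answer: cur=2052-01-05


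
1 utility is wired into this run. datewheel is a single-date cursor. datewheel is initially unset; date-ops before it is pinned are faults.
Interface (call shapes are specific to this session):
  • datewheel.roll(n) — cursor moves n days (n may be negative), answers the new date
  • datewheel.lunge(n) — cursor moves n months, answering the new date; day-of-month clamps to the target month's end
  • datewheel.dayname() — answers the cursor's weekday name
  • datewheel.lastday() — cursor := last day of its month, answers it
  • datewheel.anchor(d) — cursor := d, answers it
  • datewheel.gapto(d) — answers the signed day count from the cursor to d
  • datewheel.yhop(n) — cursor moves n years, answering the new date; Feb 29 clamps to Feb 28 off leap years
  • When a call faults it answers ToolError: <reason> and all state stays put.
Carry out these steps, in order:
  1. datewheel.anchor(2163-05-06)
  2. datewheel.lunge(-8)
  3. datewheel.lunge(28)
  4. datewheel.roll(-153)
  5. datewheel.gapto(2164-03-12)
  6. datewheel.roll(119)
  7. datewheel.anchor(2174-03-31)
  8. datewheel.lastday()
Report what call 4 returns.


Answer: 2164-08-06

Derivation:
→ datewheel.anchor(d='2163-05-06')
← 2163-05-06
→ datewheel.lunge(n='-8')
← 2162-09-06
→ datewheel.lunge(n='28')
← 2165-01-06
→ datewheel.roll(n='-153')
← 2164-08-06
→ datewheel.gapto(d='2164-03-12')
← -147
→ datewheel.roll(n='119')
← 2164-12-03
→ datewheel.anchor(d='2174-03-31')
← 2174-03-31
→ datewheel.lastday()
← 2174-03-31


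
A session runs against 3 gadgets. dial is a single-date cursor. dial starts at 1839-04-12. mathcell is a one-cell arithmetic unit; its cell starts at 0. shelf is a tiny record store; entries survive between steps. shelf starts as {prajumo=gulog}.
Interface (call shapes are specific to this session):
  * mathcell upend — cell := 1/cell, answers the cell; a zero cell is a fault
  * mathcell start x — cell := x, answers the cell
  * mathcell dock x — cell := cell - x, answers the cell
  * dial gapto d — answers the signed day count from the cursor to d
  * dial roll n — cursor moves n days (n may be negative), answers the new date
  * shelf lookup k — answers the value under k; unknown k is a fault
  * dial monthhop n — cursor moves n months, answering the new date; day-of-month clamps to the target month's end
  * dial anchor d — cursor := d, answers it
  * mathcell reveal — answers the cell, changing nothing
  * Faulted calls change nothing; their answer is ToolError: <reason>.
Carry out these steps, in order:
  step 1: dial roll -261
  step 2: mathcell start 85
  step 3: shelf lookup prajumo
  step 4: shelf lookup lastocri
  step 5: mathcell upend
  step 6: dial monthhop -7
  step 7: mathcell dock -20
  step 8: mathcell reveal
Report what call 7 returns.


I invoke dial roll with n='-261', yielding 1838-07-25.
Now I run mathcell start with x='85', → 85.
Now I run shelf lookup with k='prajumo', yielding gulog.
I try shelf lookup with k='lastocri', yielding ToolError: no such key lastocri.
I call mathcell upend, and get 1/85.
Using dial monthhop with n='-7', — result: 1837-12-25.
I use mathcell dock with x='-20', yielding 1701/85.
Now I run mathcell reveal, — result: 1701/85.

Answer: 1701/85


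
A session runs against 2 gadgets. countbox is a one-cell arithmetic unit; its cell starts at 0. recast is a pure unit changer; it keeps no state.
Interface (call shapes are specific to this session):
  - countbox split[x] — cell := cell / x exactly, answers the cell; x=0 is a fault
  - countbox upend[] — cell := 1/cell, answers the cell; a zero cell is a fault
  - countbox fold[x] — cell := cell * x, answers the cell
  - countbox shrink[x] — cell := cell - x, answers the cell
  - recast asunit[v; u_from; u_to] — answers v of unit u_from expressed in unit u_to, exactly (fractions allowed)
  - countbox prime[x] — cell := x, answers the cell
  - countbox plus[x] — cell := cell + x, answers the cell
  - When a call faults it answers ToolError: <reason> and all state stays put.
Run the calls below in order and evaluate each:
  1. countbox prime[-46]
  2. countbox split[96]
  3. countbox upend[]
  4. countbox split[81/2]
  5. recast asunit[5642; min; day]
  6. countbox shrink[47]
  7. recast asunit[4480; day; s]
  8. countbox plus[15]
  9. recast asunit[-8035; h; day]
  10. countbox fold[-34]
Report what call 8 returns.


Answer: -19904/621

Derivation:
// 1. countbox prime(x='-46') => -46
// 2. countbox split(x='96') => -23/48
// 3. countbox upend() => -48/23
// 4. countbox split(x='81/2') => -32/621
// 5. recast asunit(v='5642', u_from='min', u_to='day') => 2821/720
// 6. countbox shrink(x='47') => -29219/621
// 7. recast asunit(v='4480', u_from='day', u_to='s') => 387072000
// 8. countbox plus(x='15') => -19904/621
// 9. recast asunit(v='-8035', u_from='h', u_to='day') => -8035/24
// 10. countbox fold(x='-34') => 676736/621


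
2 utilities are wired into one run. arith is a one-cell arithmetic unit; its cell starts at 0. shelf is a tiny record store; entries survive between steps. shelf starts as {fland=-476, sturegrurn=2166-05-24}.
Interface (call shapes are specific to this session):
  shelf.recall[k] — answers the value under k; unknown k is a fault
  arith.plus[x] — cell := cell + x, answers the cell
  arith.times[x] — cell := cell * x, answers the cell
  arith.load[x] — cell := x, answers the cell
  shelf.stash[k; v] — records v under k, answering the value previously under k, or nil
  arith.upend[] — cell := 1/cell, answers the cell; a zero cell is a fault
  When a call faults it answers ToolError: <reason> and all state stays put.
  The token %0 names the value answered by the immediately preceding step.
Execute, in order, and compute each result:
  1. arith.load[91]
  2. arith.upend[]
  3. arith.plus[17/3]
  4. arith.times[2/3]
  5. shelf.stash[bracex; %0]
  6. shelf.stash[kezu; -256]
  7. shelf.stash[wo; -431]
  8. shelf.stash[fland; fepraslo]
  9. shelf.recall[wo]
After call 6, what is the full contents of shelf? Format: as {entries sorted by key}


Invoking load passing x→91, → 91.
I invoke upend(), which returns 1/91.
I run plus passing x→17/3: 1550/273.
Calling times passing x→2/3, and see 3100/819.
Calling stash passing k→bracex, v→%0, and get nil.
Then stash passing k→kezu, v→-256, and see nil.
Then stash passing k→wo, v→-431, yielding nil.
Invoking stash passing k→fland, v→fepraslo, giving -476.
Now I run recall passing k→wo, — result: -431.

Answer: {bracex=3100/819, fland=-476, kezu=-256, sturegrurn=2166-05-24}


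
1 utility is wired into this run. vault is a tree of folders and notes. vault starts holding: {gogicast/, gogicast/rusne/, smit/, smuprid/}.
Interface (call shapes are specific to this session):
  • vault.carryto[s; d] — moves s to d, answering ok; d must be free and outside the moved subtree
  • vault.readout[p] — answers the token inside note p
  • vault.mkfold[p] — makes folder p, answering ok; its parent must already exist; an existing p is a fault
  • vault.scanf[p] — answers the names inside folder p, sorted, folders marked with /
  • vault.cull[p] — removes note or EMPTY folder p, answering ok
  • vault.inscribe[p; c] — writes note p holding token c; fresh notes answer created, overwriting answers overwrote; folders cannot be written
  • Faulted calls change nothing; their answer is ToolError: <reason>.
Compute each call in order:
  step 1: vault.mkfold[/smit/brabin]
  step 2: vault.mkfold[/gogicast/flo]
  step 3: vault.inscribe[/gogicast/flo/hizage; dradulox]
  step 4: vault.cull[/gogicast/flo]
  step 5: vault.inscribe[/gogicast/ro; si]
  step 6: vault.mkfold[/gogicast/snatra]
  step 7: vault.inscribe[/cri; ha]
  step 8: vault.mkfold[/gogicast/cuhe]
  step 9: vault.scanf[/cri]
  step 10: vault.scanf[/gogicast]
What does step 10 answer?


Answer: [cuhe/, flo/, ro, rusne/, snatra/]

Derivation:
> vault.mkfold p=/smit/brabin
  ok
> vault.mkfold p=/gogicast/flo
  ok
> vault.inscribe p=/gogicast/flo/hizage c=dradulox
  created
> vault.cull p=/gogicast/flo
  ToolError: not empty
> vault.inscribe p=/gogicast/ro c=si
  created
> vault.mkfold p=/gogicast/snatra
  ok
> vault.inscribe p=/cri c=ha
  created
> vault.mkfold p=/gogicast/cuhe
  ok
> vault.scanf p=/cri
  ToolError: not a directory
> vault.scanf p=/gogicast
  [cuhe/, flo/, ro, rusne/, snatra/]


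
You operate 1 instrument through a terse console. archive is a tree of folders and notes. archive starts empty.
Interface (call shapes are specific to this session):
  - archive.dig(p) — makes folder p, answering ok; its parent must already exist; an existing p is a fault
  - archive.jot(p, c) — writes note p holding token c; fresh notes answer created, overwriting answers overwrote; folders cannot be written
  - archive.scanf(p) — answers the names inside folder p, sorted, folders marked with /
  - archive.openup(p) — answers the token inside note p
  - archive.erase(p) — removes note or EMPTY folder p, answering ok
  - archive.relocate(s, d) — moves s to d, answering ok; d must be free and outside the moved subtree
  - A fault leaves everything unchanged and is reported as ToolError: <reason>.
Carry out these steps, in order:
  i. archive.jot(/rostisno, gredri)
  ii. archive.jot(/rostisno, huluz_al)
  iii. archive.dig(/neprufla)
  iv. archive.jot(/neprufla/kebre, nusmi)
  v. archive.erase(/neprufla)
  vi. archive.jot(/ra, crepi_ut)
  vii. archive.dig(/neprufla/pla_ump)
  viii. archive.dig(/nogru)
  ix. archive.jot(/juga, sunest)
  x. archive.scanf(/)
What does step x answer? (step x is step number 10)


Answer: [juga, neprufla/, nogru/, ra, rostisno]

Derivation:
Next I call jot using p=/rostisno, c=gredri, and get created.
I try jot using p=/rostisno, c=huluz_al, and observe overwrote.
I call dig using p=/neprufla, yielding ok.
I try jot using p=/neprufla/kebre, c=nusmi, and get created.
Now I run erase using p=/neprufla, which returns ToolError: not empty.
Now I run jot using p=/ra, c=crepi_ut, — result: created.
Then dig using p=/neprufla/pla_ump, and see ok.
I invoke dig using p=/nogru, yielding ok.
I use jot using p=/juga, c=sunest, yielding created.
Calling scanf using p=/, yielding [juga, neprufla/, nogru/, ra, rostisno].


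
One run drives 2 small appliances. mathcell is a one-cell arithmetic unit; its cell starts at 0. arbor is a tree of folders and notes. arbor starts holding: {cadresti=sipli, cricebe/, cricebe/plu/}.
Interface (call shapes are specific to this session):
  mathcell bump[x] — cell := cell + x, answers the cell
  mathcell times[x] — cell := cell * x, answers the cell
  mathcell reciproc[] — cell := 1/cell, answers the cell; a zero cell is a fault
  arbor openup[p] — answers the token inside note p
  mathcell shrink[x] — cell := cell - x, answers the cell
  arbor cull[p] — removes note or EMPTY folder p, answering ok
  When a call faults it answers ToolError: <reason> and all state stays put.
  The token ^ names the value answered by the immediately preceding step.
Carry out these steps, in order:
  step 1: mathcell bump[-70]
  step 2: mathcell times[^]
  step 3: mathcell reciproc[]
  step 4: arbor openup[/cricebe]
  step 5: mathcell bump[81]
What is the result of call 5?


Answer: 396901/4900

Derivation:
Act: mathcell bump[-70]
Obs: -70
Act: mathcell times[^]
Obs: 4900
Act: mathcell reciproc[]
Obs: 1/4900
Act: arbor openup[/cricebe]
Obs: ToolError: is a directory
Act: mathcell bump[81]
Obs: 396901/4900


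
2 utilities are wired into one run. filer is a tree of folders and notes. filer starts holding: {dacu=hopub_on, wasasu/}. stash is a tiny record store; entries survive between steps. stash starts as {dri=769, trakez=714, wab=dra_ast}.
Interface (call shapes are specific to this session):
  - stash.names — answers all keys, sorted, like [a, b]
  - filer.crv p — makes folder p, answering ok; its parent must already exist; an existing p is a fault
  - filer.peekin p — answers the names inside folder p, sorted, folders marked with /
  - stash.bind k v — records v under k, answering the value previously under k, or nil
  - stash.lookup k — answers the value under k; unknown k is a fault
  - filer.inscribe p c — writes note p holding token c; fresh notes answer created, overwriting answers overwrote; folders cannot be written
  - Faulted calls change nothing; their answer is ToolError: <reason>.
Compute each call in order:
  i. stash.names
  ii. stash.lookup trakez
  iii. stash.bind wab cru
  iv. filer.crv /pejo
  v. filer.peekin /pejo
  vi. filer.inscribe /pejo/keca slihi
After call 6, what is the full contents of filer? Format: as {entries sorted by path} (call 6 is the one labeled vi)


Answer: {dacu=hopub_on, pejo/, pejo/keca=slihi, wasasu/}

Derivation:
Invoking names, which returns [dri, trakez, wab].
Calling lookup(k='trakez'), and see 714.
Now I run bind(k='wab', v='cru'), — result: dra_ast.
Now I run crv(p='/pejo'), and get ok.
I run peekin(p='/pejo'): [].
I try inscribe(p='/pejo/keca', c='slihi'): created.


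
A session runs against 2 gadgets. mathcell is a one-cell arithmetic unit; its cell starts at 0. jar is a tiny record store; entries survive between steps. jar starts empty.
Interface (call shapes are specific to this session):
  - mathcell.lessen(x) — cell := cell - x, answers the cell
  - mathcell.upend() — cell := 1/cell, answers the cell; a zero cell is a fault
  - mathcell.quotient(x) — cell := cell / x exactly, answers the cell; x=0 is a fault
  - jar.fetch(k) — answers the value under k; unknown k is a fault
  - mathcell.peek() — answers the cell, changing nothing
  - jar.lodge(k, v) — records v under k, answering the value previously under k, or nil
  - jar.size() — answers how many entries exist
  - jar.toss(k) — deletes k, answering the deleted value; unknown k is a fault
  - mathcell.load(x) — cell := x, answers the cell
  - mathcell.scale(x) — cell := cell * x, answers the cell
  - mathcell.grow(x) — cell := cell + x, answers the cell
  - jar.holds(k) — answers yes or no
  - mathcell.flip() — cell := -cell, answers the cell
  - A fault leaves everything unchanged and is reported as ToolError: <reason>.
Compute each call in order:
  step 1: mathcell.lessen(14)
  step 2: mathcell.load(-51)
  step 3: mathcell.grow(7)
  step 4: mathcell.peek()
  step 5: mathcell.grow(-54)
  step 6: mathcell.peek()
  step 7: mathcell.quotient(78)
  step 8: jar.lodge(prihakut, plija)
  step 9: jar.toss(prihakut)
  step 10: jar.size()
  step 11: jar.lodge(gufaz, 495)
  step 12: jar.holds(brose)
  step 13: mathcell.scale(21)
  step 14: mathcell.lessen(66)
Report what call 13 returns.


Step: mathcell.lessen[x: 14]
Result: -14
Step: mathcell.load[x: -51]
Result: -51
Step: mathcell.grow[x: 7]
Result: -44
Step: mathcell.peek[]
Result: -44
Step: mathcell.grow[x: -54]
Result: -98
Step: mathcell.peek[]
Result: -98
Step: mathcell.quotient[x: 78]
Result: -49/39
Step: jar.lodge[k: prihakut; v: plija]
Result: nil
Step: jar.toss[k: prihakut]
Result: plija
Step: jar.size[]
Result: 0
Step: jar.lodge[k: gufaz; v: 495]
Result: nil
Step: jar.holds[k: brose]
Result: no
Step: mathcell.scale[x: 21]
Result: -343/13
Step: mathcell.lessen[x: 66]
Result: -1201/13

Answer: -343/13


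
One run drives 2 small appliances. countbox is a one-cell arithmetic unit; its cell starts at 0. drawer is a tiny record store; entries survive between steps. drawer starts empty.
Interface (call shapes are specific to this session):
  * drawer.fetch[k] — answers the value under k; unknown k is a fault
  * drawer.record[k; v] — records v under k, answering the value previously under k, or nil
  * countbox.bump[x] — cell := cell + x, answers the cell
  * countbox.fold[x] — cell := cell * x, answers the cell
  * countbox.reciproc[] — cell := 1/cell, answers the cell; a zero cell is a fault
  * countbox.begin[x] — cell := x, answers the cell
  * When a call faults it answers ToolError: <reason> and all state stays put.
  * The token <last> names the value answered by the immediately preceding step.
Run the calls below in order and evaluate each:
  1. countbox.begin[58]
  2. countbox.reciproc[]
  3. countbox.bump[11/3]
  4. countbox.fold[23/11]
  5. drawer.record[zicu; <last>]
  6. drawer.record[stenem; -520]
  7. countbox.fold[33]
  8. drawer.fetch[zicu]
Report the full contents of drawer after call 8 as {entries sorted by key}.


I call countbox.begin(x: 58): 58.
I invoke countbox.reciproc(), → 1/58.
Then countbox.bump(x: 11/3), and get 641/174.
I run countbox.fold(x: 23/11), which returns 14743/1914.
Then drawer.record(k: zicu, v: <last>), — result: nil.
Then drawer.record(k: stenem, v: -520), yielding nil.
I run countbox.fold(x: 33), and get 14743/58.
Using drawer.fetch(k: zicu), giving 14743/1914.

Answer: {stenem=-520, zicu=14743/1914}


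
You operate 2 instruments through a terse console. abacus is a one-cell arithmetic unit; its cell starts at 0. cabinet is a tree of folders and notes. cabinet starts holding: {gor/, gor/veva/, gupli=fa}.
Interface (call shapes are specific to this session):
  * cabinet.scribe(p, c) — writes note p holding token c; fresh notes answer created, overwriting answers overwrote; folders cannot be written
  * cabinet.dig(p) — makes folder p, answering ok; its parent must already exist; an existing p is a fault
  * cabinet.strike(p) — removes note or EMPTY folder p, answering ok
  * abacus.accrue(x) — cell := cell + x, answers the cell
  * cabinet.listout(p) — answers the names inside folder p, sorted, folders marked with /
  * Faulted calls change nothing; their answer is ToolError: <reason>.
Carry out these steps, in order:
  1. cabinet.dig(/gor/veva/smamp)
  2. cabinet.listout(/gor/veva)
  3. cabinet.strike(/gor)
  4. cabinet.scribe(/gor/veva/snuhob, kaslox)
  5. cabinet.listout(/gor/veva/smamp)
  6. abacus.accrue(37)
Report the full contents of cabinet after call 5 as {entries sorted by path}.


Answer: {gor/, gor/veva/, gor/veva/smamp/, gor/veva/snuhob=kaslox, gupli=fa}

Derivation:
;; cabinet.dig(p=/gor/veva/smamp) : ok
;; cabinet.listout(p=/gor/veva) : [smamp/]
;; cabinet.strike(p=/gor) : ToolError: not empty
;; cabinet.scribe(p=/gor/veva/snuhob, c=kaslox) : created
;; cabinet.listout(p=/gor/veva/smamp) : []
;; abacus.accrue(x=37) : 37


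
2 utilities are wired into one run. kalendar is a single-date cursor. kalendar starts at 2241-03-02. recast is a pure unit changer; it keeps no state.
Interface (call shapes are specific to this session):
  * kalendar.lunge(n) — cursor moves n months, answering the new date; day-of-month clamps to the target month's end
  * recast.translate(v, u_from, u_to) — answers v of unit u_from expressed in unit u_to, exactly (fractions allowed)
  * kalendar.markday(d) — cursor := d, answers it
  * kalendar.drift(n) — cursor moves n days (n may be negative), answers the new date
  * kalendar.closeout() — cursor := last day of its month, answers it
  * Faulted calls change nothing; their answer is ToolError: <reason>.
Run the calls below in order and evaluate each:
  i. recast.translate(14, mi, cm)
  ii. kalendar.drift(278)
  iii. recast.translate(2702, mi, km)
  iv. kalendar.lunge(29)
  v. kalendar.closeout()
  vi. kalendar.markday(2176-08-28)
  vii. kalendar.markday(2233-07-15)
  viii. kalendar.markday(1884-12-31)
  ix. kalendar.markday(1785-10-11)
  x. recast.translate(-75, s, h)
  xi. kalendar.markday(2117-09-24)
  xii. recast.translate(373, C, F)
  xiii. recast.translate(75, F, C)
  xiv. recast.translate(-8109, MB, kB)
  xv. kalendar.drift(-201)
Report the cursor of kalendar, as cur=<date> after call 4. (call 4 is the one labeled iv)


Answer: cur=2244-05-05

Derivation:
! 1. recast.translate(v→14, u_from→mi, u_to→cm) ~> 11265408/5
! 2. kalendar.drift(n→278) ~> 2241-12-05
! 3. recast.translate(v→2702, u_from→mi, u_to→km) ~> 67944492/15625
! 4. kalendar.lunge(n→29) ~> 2244-05-05
! 5. kalendar.closeout() ~> 2244-05-31
! 6. kalendar.markday(d→2176-08-28) ~> 2176-08-28
! 7. kalendar.markday(d→2233-07-15) ~> 2233-07-15
! 8. kalendar.markday(d→1884-12-31) ~> 1884-12-31
! 9. kalendar.markday(d→1785-10-11) ~> 1785-10-11
! 10. recast.translate(v→-75, u_from→s, u_to→h) ~> -1/48
! 11. kalendar.markday(d→2117-09-24) ~> 2117-09-24
! 12. recast.translate(v→373, u_from→C, u_to→F) ~> 3517/5
! 13. recast.translate(v→75, u_from→F, u_to→C) ~> 215/9
! 14. recast.translate(v→-8109, u_from→MB, u_to→kB) ~> -8109000
! 15. kalendar.drift(n→-201) ~> 2117-03-07


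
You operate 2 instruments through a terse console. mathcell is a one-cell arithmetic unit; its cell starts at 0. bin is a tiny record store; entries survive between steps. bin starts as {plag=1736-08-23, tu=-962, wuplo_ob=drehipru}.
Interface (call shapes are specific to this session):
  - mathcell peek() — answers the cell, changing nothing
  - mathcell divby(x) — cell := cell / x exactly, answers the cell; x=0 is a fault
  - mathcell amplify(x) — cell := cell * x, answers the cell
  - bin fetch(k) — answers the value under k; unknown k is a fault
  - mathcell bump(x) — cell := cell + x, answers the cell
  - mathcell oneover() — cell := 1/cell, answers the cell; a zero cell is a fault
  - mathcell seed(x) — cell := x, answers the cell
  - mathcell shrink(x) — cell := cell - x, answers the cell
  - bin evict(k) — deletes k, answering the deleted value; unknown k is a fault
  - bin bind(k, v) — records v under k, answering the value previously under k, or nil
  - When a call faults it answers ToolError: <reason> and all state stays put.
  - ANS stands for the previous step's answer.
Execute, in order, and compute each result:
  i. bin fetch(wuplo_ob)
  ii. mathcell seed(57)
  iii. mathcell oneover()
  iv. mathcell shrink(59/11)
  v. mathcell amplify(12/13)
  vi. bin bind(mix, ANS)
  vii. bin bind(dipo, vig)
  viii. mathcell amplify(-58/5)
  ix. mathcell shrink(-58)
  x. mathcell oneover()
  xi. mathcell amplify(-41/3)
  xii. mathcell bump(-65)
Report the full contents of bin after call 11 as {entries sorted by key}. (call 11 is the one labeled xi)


$ bin fetch k='wuplo_ob'
  drehipru
$ mathcell seed x='57'
  57
$ mathcell oneover
  1/57
$ mathcell shrink x='59/11'
  -3352/627
$ mathcell amplify x='12/13'
  -13408/2717
$ bin bind k='mix' v='ANS'
  nil
$ bin bind k='dipo' v='vig'
  nil
$ mathcell amplify x='-58/5'
  777664/13585
$ mathcell shrink x='-58'
  1565594/13585
$ mathcell oneover
  13585/1565594
$ mathcell amplify x='-41/3'
  -556985/4696782
$ mathcell bump x='-65'
  -305847815/4696782

Answer: {dipo=vig, mix=-13408/2717, plag=1736-08-23, tu=-962, wuplo_ob=drehipru}


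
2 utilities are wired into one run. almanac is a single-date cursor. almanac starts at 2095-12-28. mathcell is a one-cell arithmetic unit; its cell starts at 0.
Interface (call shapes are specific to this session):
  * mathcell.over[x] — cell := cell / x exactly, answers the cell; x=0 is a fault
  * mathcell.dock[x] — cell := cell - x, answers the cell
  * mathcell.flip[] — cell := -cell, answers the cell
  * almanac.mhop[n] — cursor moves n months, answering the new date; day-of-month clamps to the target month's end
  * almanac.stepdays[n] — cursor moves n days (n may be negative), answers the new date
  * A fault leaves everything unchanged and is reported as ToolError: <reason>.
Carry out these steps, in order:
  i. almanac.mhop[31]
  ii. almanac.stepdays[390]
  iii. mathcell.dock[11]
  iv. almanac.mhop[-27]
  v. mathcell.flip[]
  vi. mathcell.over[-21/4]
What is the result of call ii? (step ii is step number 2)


Answer: 2099-08-22

Derivation:
// 1. almanac.mhop(n='31') => 2098-07-28
// 2. almanac.stepdays(n='390') => 2099-08-22
// 3. mathcell.dock(x='11') => -11
// 4. almanac.mhop(n='-27') => 2097-05-22
// 5. mathcell.flip() => 11
// 6. mathcell.over(x='-21/4') => -44/21


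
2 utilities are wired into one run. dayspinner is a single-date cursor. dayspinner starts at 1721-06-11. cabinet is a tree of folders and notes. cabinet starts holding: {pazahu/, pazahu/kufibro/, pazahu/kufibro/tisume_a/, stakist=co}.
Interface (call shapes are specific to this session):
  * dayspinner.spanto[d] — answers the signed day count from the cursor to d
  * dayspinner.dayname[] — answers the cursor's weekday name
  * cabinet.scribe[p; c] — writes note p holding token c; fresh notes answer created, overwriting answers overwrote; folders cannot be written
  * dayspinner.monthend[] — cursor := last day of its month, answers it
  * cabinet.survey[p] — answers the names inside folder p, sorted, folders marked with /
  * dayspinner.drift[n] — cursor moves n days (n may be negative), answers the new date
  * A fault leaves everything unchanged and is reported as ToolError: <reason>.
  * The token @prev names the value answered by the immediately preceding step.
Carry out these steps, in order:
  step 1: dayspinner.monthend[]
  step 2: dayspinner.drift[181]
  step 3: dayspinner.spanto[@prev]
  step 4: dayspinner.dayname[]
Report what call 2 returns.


·→ monthend()
·← 1721-06-30
·→ drift(n→181)
·← 1721-12-28
·→ spanto(d→@prev)
·← 0
·→ dayname()
·← Sunday

Answer: 1721-12-28


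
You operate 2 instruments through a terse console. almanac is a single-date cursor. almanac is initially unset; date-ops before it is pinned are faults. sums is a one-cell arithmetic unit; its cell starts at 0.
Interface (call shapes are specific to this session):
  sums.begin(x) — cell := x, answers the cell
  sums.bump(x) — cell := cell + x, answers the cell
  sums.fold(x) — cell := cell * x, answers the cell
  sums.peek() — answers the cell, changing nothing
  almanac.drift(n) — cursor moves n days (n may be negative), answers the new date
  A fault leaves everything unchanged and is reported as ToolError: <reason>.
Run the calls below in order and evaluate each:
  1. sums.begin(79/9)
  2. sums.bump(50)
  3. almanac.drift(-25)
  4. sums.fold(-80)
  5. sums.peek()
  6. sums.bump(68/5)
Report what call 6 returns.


Answer: -210988/45

Derivation:
·→ sums.begin(x: 79/9)
·← 79/9
·→ sums.bump(x: 50)
·← 529/9
·→ almanac.drift(n: -25)
·← ToolError: no date set
·→ sums.fold(x: -80)
·← -42320/9
·→ sums.peek()
·← -42320/9
·→ sums.bump(x: 68/5)
·← -210988/45


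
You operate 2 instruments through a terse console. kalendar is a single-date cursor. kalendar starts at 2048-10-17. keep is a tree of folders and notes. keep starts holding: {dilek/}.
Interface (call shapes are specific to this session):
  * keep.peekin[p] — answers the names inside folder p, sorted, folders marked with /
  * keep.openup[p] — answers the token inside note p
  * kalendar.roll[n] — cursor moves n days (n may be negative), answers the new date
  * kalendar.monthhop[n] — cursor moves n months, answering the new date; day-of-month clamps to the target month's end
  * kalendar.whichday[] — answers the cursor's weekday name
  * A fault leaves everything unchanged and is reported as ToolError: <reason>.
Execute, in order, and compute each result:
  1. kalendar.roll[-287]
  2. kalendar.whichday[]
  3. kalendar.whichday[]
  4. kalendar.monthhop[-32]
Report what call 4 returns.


==> kalendar.roll(-287)
<== 2048-01-04
==> kalendar.whichday()
<== Saturday
==> kalendar.whichday()
<== Saturday
==> kalendar.monthhop(-32)
<== 2045-05-04

Answer: 2045-05-04


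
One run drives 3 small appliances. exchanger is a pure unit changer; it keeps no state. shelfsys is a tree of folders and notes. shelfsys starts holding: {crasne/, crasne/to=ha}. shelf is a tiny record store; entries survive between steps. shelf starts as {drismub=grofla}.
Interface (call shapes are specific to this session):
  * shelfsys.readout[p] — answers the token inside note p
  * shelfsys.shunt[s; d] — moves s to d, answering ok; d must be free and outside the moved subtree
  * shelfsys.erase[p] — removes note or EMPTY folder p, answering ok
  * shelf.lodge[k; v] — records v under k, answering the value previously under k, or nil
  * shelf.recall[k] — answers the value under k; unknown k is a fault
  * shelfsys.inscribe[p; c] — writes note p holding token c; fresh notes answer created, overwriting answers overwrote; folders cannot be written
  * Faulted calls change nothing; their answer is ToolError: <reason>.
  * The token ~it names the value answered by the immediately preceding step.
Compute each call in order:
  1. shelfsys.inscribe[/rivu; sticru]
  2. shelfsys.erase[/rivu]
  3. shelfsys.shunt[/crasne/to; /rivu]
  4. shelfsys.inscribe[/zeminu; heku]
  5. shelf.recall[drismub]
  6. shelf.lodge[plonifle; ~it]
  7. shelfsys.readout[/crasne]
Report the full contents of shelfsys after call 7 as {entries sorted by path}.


Do: shelfsys.inscribe[/rivu; sticru]
See: created
Do: shelfsys.erase[/rivu]
See: ok
Do: shelfsys.shunt[/crasne/to; /rivu]
See: ok
Do: shelfsys.inscribe[/zeminu; heku]
See: created
Do: shelf.recall[drismub]
See: grofla
Do: shelf.lodge[plonifle; ~it]
See: nil
Do: shelfsys.readout[/crasne]
See: ToolError: is a directory

Answer: {crasne/, rivu=ha, zeminu=heku}


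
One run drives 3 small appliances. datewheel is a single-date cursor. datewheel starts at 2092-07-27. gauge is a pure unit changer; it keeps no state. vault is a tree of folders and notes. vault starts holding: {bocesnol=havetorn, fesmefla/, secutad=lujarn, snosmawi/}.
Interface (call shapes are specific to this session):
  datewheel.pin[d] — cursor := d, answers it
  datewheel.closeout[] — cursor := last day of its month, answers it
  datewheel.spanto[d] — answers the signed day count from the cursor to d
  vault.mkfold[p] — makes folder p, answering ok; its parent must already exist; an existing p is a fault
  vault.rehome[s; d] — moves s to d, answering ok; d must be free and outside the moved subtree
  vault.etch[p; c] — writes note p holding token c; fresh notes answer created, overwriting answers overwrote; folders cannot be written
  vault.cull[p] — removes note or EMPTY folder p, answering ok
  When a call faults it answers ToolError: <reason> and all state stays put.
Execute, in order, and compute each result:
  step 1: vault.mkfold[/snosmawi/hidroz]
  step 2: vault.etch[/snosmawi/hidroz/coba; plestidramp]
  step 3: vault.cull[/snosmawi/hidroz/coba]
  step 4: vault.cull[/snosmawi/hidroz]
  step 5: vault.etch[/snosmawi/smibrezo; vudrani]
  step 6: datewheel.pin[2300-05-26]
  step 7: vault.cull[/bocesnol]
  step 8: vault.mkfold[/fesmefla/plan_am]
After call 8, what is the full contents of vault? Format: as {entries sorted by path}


Answer: {fesmefla/, fesmefla/plan_am/, secutad=lujarn, snosmawi/, snosmawi/smibrezo=vudrani}

Derivation:
Act: vault.mkfold[p→/snosmawi/hidroz]
Obs: ok
Act: vault.etch[p→/snosmawi/hidroz/coba; c→plestidramp]
Obs: created
Act: vault.cull[p→/snosmawi/hidroz/coba]
Obs: ok
Act: vault.cull[p→/snosmawi/hidroz]
Obs: ok
Act: vault.etch[p→/snosmawi/smibrezo; c→vudrani]
Obs: created
Act: datewheel.pin[d→2300-05-26]
Obs: 2300-05-26
Act: vault.cull[p→/bocesnol]
Obs: ok
Act: vault.mkfold[p→/fesmefla/plan_am]
Obs: ok


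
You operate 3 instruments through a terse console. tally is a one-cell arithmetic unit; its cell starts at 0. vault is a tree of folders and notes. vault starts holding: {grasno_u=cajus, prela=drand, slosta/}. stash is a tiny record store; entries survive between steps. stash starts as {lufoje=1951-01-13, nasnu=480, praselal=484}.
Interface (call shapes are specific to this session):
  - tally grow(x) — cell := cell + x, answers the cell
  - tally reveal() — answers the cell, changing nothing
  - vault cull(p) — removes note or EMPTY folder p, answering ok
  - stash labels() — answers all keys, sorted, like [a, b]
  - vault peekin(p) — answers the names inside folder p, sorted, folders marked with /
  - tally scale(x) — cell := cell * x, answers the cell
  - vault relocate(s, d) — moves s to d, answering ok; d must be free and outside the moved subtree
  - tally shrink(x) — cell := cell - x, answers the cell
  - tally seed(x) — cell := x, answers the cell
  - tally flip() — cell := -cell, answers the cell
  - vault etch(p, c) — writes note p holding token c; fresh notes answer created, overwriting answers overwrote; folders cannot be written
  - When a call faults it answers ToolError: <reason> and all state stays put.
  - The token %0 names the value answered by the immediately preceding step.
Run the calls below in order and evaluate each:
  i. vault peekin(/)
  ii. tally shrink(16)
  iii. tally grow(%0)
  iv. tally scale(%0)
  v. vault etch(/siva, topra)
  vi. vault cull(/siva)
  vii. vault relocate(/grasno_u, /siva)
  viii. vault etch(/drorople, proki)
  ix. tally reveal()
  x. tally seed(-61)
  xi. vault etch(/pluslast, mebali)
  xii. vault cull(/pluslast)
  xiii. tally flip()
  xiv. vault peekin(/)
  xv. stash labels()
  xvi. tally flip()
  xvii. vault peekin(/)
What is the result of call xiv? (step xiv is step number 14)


% vault peekin /
:: [grasno_u, prela, slosta/]
% tally shrink 16
:: -16
% tally grow %0
:: -32
% tally scale %0
:: 1024
% vault etch /siva topra
:: created
% vault cull /siva
:: ok
% vault relocate /grasno_u /siva
:: ok
% vault etch /drorople proki
:: created
% tally reveal
:: 1024
% tally seed -61
:: -61
% vault etch /pluslast mebali
:: created
% vault cull /pluslast
:: ok
% tally flip
:: 61
% vault peekin /
:: [drorople, prela, siva, slosta/]
% stash labels
:: [lufoje, nasnu, praselal]
% tally flip
:: -61
% vault peekin /
:: [drorople, prela, siva, slosta/]

Answer: [drorople, prela, siva, slosta/]


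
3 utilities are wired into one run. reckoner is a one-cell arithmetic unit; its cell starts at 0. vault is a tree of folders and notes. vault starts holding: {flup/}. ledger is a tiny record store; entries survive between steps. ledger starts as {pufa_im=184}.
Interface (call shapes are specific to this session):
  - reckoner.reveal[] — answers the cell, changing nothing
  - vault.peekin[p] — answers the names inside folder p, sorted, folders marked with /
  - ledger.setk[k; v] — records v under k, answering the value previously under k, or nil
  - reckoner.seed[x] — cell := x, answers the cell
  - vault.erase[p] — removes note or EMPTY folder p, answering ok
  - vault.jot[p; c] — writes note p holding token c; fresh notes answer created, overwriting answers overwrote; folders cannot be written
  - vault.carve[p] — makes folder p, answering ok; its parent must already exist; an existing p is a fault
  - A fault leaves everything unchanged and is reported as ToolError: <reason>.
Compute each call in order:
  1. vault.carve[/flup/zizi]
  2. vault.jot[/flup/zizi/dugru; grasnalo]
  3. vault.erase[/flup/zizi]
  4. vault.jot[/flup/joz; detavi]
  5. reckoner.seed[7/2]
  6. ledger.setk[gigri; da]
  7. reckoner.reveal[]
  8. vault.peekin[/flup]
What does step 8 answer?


Answer: [joz, zizi/]

Derivation:
==> carve(p: /flup/zizi)
<== ok
==> jot(p: /flup/zizi/dugru, c: grasnalo)
<== created
==> erase(p: /flup/zizi)
<== ToolError: not empty
==> jot(p: /flup/joz, c: detavi)
<== created
==> seed(x: 7/2)
<== 7/2
==> setk(k: gigri, v: da)
<== nil
==> reveal()
<== 7/2
==> peekin(p: /flup)
<== [joz, zizi/]
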